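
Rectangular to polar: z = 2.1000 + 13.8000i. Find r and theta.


r = sqrt(4.41+190.44) = sqrt(194.85) = 13.9589
theta = atan2(13.8, 2.1) = 81.3475 degrees

r = 13.9589, theta = 81.3475 degrees


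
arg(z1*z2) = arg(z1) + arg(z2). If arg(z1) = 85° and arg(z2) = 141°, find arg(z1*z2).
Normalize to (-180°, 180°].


arg(z1*z2) = 85° + 141° = 226°
Normalized to (-180°, 180°]: -134°

-134°


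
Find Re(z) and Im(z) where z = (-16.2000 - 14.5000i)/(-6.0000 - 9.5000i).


Multiply by conjugate: (-16.2000 - 14.5000i)(-6.0000 + 9.5000i) / ((-6)^2 + (-9.5)^2)
Numerator real = -16.2*(-6) - (14.5)*(-9.5) = 234.95
Numerator imag = -14.5*(-6) - (-16.2)*(-9.5) = -66.9
Denominator = 126.25
Re(z) = 234.95/126.25 = 1.8610
Im(z) = -66.9/126.25 = -0.5299

Re(z) = 1.8610, Im(z) = -0.5299


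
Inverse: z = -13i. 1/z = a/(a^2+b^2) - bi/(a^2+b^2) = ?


|z|^2 = 0+169 = 169
1/z = (0 + 13i)/169

1/z = 0 + 0.0769i


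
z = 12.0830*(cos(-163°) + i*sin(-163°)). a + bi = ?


a = 12.0830*cos(-163°) = 12.0830*(-0.9563) = -11.5550
b = 12.0830*sin(-163°) = 12.0830*(-0.29237) = -3.5327

-11.5550 - 3.5327i


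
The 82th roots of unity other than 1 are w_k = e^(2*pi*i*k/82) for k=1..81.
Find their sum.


With w = e^(2*pi*i/82), all 82 of the 82th roots of unity w^0 = 1, w, ..., w^(81) sum to 0: 1 + w + ... + w^(81) = (1 - w^82)/(1 - w) = 0 since w^82 = 1, w ≠ 1.
Removing the root 1: w + w^2 + ... + w^(81) = 0 - 1 = -1

Sum = -1


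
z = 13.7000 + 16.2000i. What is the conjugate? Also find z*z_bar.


z_bar = 13.7000 - 16.2000i
z*z_bar = 13.7^2 + 16.2^2 = 187.69 + 262.44 = 450.13

z_bar = 13.7000 - 16.2000i, z*z_bar = 450.13


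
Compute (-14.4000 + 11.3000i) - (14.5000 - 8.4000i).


Real: -14.4 - 14.5 = -28.9
Imag: 11.3 + 8.4 = 19.7

-28.9000 + 19.7000i


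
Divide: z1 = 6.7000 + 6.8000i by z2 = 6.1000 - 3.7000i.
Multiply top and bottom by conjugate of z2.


Conjugate of z2 = 6.1000 + 3.7000i
Numerator: (6.7000 + 6.8000i)(6.1000 + 3.7000i) = 15.7100 + 66.2700i
Denominator: 6.1^2 + (-3.7)^2 = 50.9
Result = (15.7100 + 66.2700i)/50.9

0.3086 + 1.3020i


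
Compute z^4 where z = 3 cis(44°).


r^4 = 3^4 = 81
n*theta = 4*44° = 176° = 176° (mod 360)
a = 81*cos(176°) = -80.8027
b = 81*sin(176°) = 5.6503

81 cis(176°) = -80.8027 + 5.6503i


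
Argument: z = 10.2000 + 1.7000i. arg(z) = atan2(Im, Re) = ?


Re = 10.2, Im = 1.7
arg = atan2(1.7, 10.2) = 9.4623 degrees

arg(z) = 9.4623 degrees


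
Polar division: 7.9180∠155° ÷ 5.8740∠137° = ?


r = 7.9180 / 5.8740 = 1.3480
theta = 155° - 137° = 18° = 18° (mod 360)

1.3480 cis(18°)


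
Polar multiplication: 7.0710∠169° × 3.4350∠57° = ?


r = 7.0710 * 3.4350 = 24.2889
theta = 169° + 57° = 226° = 226° (mod 360)

24.2889 cis(226°)


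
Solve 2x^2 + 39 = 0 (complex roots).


disc = 0^2 - 4*2*39 = 0 - 312 = -312
sqrt(|disc|) = sqrt(312) = 17.6635
Real part = 0/(2*2) = 0
Imag part = 17.6635/(2*2) = 4.4159

0 ± 4.4159i


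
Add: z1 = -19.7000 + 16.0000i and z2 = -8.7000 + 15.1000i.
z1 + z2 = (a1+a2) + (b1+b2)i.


Real: -19.7 - 8.7 = -28.4
Imag: 16 + 15.1 = 31.1

-28.4000 + 31.1000i


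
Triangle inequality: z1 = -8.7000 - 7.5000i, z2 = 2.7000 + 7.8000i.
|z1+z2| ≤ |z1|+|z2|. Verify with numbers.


|z1| = sqrt((-8.7)^2 + (-7.5)^2) = sqrt(131.94) = 11.4865
|z2| = sqrt(2.7^2 + 7.8^2) = sqrt(68.13) = 8.2541
z1+z2 = -6.0000 + 0.3000i
|z1+z2| = sqrt(36.09) = 6.0075
|z1|+|z2| = 11.4865 + 8.2541 = 19.7406

|z1+z2| = 6.0075 ≤ |z1|+|z2| = 19.7406 (verified)


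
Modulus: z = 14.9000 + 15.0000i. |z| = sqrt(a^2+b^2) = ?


|z| = sqrt(14.9^2 + 15^2) = sqrt(222.01 + 225) = sqrt(447.01) = 21.1426

|z| = 21.1426


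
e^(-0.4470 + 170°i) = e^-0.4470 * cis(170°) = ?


e^-0.4470 = 0.63954
cos(170°) = -0.9848
sin(170°) = 0.17365
Real = 0.63954*(-0.9848) = -0.6298
Imag = 0.63954*0.17365 = 0.1111

-0.6298 + 0.1111i


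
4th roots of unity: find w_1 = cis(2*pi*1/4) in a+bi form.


Angle = 360*1/4 = 90°
a = cos(90°) = 0
b = sin(90°) = 1.0000

0 + 1.0000i


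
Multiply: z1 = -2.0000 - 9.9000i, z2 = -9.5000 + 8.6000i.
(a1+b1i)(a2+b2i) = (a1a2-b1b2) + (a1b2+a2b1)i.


Real = -2*(-9.5) - (-9.9)*8.6 = 19 - (-85.14) = 104.14
Imag = -2*8.6 - (9.5)*(-9.9) = -17.2 + 94.05 = 76.85

104.1400 + 76.8500i


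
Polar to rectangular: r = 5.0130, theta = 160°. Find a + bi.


a = 5.0130*cos(160°) = 5.0130*(-0.9397) = -4.7107
b = 5.0130*sin(160°) = 5.0130*0.34202 = 1.7145

-4.7107 + 1.7145i


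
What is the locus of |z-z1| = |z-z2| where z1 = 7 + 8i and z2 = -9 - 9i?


Equal distances means the locus is the perpendicular bisector of z1 and z2.
Midpoint = ((7+(-9))/2, (8+(-9))/2) = (-1.0000, -0.5000)

Perpendicular bisector through (-1.0000, -0.5000)


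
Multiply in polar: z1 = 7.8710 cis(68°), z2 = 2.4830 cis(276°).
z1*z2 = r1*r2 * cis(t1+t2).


r = 7.8710 * 2.4830 = 19.5437
theta = 68° + 276° = 344° = 344° (mod 360)

19.5437 cis(344°)


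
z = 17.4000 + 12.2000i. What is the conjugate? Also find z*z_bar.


z_bar = 17.4000 - 12.2000i
z*z_bar = 17.4^2 + 12.2^2 = 302.76 + 148.84 = 451.6

z_bar = 17.4000 - 12.2000i, z*z_bar = 451.6


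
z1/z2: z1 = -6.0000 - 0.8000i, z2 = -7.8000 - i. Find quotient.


Conjugate of z2 = -7.8000 + i
Numerator: (-6.0000 - 0.8000i)(-7.8000 + i) = 47.6000 + 0.2400i
Denominator: (-7.8)^2 + (-1)^2 = 61.84
Result = (47.6000 + 0.2400i)/61.84

0.7697 + 0.0039i


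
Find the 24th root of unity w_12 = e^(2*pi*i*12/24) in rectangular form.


Angle = 360*12/24 = 180°
a = cos(180°) = -1.0000
b = sin(180°) = 0

-1.0000 + 0i


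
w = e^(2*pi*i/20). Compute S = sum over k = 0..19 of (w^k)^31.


The roots are w_k = w^k with w = e^(2*pi*i/20), and (w^k)^31 = (w^31)^k.
So S = 1 + u + u^2 + ... + u^(19) with u = w^31.
31 = 1*20 + 11, so 31 is not a multiple of 20: u = (w^20)^1 * w^11 = w^11 ≠ 1 (w is a primitive 20th root), while u^20 = (w^20)^31 = 1.
Geometric series: S = (1 - u^20)/(1 - u) = (1 - 1)/(1 - u) = 0

S = 0


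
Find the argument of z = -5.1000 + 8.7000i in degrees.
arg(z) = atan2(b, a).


Re = -5.1, Im = 8.7
arg = atan2(8.7, -5.1) = 120.3791 degrees

arg(z) = 120.3791 degrees


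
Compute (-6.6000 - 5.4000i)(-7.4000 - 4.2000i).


Real = -6.6*(-7.4) - (-5.4)*(-4.2) = 48.84 - 22.68 = 26.16
Imag = -6.6*(-4.2) - (7.4)*(-5.4) = 27.72 + 39.96 = 67.68

26.1600 + 67.6800i


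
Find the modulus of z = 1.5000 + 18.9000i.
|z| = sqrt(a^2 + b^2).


|z| = sqrt(1.5^2 + 18.9^2) = sqrt(2.25 + 357.21) = sqrt(359.46) = 18.9594

|z| = 18.9594


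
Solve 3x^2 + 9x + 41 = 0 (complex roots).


disc = 9^2 - 4*3*41 = 81 - 492 = -411
sqrt(|disc|) = sqrt(411) = 20.2731
Real part = -9/(2*3) = -1.5000
Imag part = 20.2731/(2*3) = 3.3789

-1.5000 ± 3.3789i


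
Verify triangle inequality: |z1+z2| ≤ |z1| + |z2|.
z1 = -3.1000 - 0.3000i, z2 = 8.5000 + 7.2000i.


|z1| = sqrt((-3.1)^2 + (-0.3)^2) = sqrt(9.7) = 3.1145
|z2| = sqrt(8.5^2 + 7.2^2) = sqrt(124.09) = 11.1396
z1+z2 = 5.4000 + 6.9000i
|z1+z2| = sqrt(76.77) = 8.7618
|z1|+|z2| = 3.1145 + 11.1396 = 14.2541

|z1+z2| = 8.7618 ≤ |z1|+|z2| = 14.2541 (verified)


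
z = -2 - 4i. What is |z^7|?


|z| = sqrt(4+16) = sqrt(20) = 4.4721
|z^7| = |z|^7 = (sqrt(20))^7 = 20^3 * sqrt(20) = 8000*sqrt(20)

|z^7| = 8000*sqrt(20) ≈ 35777.0876


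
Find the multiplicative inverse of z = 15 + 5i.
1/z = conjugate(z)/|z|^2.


|z|^2 = 225+25 = 250
1/z = (15 - 5i)/250

1/z = 0.0600 - 0.0200i


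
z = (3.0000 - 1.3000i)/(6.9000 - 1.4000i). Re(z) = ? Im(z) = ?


Multiply by conjugate: (3.0000 - 1.3000i)(6.9000 + 1.4000i) / (6.9^2 + (-1.4)^2)
Numerator real = 3*6.9 - (1.3)*(-1.4) = 22.52
Numerator imag = -1.3*6.9 - 3*(-1.4) = -4.77
Denominator = 49.57
Re(z) = 22.52/49.57 = 0.4543
Im(z) = -4.77/49.57 = -0.0962

Re(z) = 0.4543, Im(z) = -0.0962


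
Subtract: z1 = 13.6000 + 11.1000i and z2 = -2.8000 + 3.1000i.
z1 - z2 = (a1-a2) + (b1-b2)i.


Real: 13.6 + 2.8 = 16.4
Imag: 11.1 - 3.1 = 8

16.4000 + 8.0000i


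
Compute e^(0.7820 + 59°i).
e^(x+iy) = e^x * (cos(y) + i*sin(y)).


e^0.7820 = 2.1858
cos(59°) = 0.51504
sin(59°) = 0.85717
Real = 2.1858*0.51504 = 1.1258
Imag = 2.1858*0.85717 = 1.8736

1.1258 + 1.8736i


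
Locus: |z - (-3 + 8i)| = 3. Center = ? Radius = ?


|z - z0| = r is a circle with center z0 and radius r.
Center = (-3, 8), radius = 3

Circle with center (-3, 8) and radius 3


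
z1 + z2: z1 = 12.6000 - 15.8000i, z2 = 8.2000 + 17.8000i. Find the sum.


Real: 12.6 + 8.2 = 20.8
Imag: -15.8 + 17.8 = 2

20.8000 + 2.0000i


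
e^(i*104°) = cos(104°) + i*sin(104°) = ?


cos(104°) = -0.2419
sin(104°) = 0.9703

e^(i*104°) = -0.2419 + 0.9703i


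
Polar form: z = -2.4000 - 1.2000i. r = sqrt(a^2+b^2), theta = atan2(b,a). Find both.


r = sqrt(5.76+1.44) = sqrt(7.2) = 2.6833
theta = atan2(-1.2, -2.4) = -153.4349 degrees

r = 2.6833, theta = -153.4349 degrees


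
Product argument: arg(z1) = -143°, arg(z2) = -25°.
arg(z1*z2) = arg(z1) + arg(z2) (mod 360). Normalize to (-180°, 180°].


arg(z1*z2) = -143° - 25° = -168°
Normalized to (-180°, 180°]: -168°

-168°


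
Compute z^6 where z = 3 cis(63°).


r^6 = 3^6 = 729
n*theta = 6*63° = 378° = 18° (mod 360)
a = 729*cos(18°) = 693.3202
b = 729*sin(18°) = 225.2734

729 cis(18°) = 693.3202 + 225.2734i


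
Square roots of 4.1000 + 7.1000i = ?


|z| = sqrt(16.81+50.41) = 8.1988
sqrt((|z|+a)/2) = sqrt((8.1988+4.1)/2) = sqrt(6.1494) = 2.4798
sqrt((|z|-a)/2) = sqrt((8.1988-4.1)/2) = sqrt(2.0494) = 1.4316

±(2.4798 + 1.4316i) i.e. 2.4798 + 1.4316i and -2.4798 - 1.4316i


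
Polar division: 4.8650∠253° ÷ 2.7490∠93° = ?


r = 4.8650 / 2.7490 = 1.7697
theta = 253° - 93° = 160° = 160° (mod 360)

1.7697 cis(160°)


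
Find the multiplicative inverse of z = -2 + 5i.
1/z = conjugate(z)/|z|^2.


|z|^2 = 4+25 = 29
1/z = (-2 - 5i)/29

1/z = -0.0690 - 0.1724i


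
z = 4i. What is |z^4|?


|z| = sqrt(0+16) = sqrt(16) = 4
|z^4| = |z|^4 = 4^4 = 256

|z^4| = 256


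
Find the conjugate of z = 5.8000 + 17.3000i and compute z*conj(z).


z_bar = 5.8000 - 17.3000i
z*z_bar = 5.8^2 + 17.3^2 = 33.64 + 299.29 = 332.93

z_bar = 5.8000 - 17.3000i, z*z_bar = 332.93


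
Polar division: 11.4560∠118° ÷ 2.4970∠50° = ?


r = 11.4560 / 2.4970 = 4.5879
theta = 118° - 50° = 68° = 68° (mod 360)

4.5879 cis(68°)


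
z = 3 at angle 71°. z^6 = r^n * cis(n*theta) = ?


r^6 = 3^6 = 729
n*theta = 6*71° = 426° = 66° (mod 360)
a = 729*cos(66°) = 296.5110
b = 729*sin(66°) = 665.9746

729 cis(66°) = 296.5110 + 665.9746i


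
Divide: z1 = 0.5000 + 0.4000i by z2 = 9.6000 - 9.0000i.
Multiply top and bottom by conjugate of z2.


Conjugate of z2 = 9.6000 + 9.0000i
Numerator: (0.5000 + 0.4000i)(9.6000 + 9.0000i) = 1.2000 + 8.3400i
Denominator: 9.6^2 + (-9)^2 = 173.16
Result = (1.2000 + 8.3400i)/173.16

0.0069 + 0.0482i


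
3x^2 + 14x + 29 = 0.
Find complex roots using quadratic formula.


disc = 14^2 - 4*3*29 = 196 - 348 = -152
sqrt(|disc|) = sqrt(152) = 12.3288
Real part = -14/(2*3) = -2.3333
Imag part = 12.3288/(2*3) = 2.0548

-2.3333 ± 2.0548i


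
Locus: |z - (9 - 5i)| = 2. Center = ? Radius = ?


|z - z0| = r is a circle with center z0 and radius r.
Center = (9, -5), radius = 2

Circle with center (9, -5) and radius 2


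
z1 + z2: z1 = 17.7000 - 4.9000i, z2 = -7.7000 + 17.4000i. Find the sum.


Real: 17.7 - 7.7 = 10
Imag: -4.9 + 17.4 = 12.5

10.0000 + 12.5000i


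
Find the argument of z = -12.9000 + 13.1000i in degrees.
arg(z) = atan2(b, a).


Re = -12.9, Im = 13.1
arg = atan2(13.1, -12.9) = 134.5593 degrees

arg(z) = 134.5593 degrees


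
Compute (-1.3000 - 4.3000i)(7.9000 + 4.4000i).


Real = -1.3*7.9 - (-4.3)*4.4 = -10.27 - (-18.92) = 8.65
Imag = -1.3*4.4 + 7.9*(-4.3) = -5.72 - (33.97) = -39.69

8.6500 - 39.6900i


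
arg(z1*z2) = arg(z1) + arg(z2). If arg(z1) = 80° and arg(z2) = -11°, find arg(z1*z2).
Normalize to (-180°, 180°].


arg(z1*z2) = 80° - 11° = 69°
Normalized to (-180°, 180°]: 69°

69°


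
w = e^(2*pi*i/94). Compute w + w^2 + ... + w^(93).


With w = e^(2*pi*i/94), all 94 of the 94th roots of unity w^0 = 1, w, ..., w^(93) sum to 0: 1 + w + ... + w^(93) = (1 - w^94)/(1 - w) = 0 since w^94 = 1, w ≠ 1.
Removing the root 1: w + w^2 + ... + w^(93) = 0 - 1 = -1

Sum = -1


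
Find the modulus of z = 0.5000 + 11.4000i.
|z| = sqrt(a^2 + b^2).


|z| = sqrt(0.5^2 + 11.4^2) = sqrt(0.25 + 129.96) = sqrt(130.21) = 11.4110

|z| = 11.4110


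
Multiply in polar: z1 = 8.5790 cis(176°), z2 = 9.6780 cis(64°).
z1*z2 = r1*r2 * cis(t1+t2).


r = 8.5790 * 9.6780 = 83.0276
theta = 176° + 64° = 240° = 240° (mod 360)

83.0276 cis(240°)


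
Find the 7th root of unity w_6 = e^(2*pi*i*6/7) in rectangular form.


Angle = 360*6/7 = 308.5714°
a = cos(308.5714°) = 0.6235
b = sin(308.5714°) = -0.7818

0.6235 - 0.7818i


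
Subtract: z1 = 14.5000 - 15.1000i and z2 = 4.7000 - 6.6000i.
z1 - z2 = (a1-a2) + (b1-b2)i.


Real: 14.5 - 4.7 = 9.8
Imag: -15.1 + 6.6 = -8.5

9.8000 - 8.5000i


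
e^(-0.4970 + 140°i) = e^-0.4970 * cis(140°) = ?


e^-0.4970 = 0.60835
cos(140°) = -0.766
sin(140°) = 0.6428
Real = 0.60835*(-0.766) = -0.4660
Imag = 0.60835*0.6428 = 0.3910

-0.4660 + 0.3910i


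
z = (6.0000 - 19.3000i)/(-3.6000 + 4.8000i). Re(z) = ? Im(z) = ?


Multiply by conjugate: (6.0000 - 19.3000i)(-3.6000 - 4.8000i) / ((-3.6)^2 + 4.8^2)
Numerator real = 6*(-3.6) - (19.3)*4.8 = -114.24
Numerator imag = -19.3*(-3.6) - 6*4.8 = 40.68
Denominator = 36
Re(z) = -114.24/36 = -3.1733
Im(z) = 40.68/36 = 1.1300

Re(z) = -3.1733, Im(z) = 1.1300


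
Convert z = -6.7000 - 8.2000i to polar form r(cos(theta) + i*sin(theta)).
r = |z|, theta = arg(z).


r = sqrt(44.89+67.24) = sqrt(112.13) = 10.5891
theta = atan2(-8.2, -6.7) = -129.2513 degrees

r = 10.5891, theta = -129.2513 degrees


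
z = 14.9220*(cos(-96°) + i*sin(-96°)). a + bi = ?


a = 14.9220*cos(-96°) = 14.9220*(-0.10453) = -1.5598
b = 14.9220*sin(-96°) = 14.9220*(-0.994522) = -14.8403

-1.5598 - 14.8403i


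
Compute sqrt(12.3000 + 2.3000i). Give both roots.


|z| = sqrt(151.29+5.29) = 12.5132
sqrt((|z|+a)/2) = sqrt((12.5132+12.3)/2) = sqrt(12.4066) = 3.5223
sqrt((|z|-a)/2) = sqrt((12.5132-12.3)/2) = sqrt(0.1066) = 0.3265

±(3.5223 + 0.3265i) i.e. 3.5223 + 0.3265i and -3.5223 - 0.3265i


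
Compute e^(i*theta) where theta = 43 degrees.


cos(43°) = 0.7314
sin(43°) = 0.6820

e^(i*43°) = 0.7314 + 0.6820i


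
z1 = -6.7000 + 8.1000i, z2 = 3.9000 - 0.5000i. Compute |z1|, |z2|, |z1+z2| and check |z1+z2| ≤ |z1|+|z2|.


|z1| = sqrt((-6.7)^2 + 8.1^2) = sqrt(110.5) = 10.5119
|z2| = sqrt(3.9^2 + (-0.5)^2) = sqrt(15.46) = 3.9319
z1+z2 = -2.8000 + 7.6000i
|z1+z2| = sqrt(65.6) = 8.0994
|z1|+|z2| = 10.5119 + 3.9319 = 14.4438

|z1+z2| = 8.0994 ≤ |z1|+|z2| = 14.4438 (verified)


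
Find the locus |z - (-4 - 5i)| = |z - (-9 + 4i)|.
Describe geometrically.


Equal distances means the locus is the perpendicular bisector of z1 and z2.
Midpoint = ((-4+(-9))/2, (-5+4)/2) = (-6.5000, -0.5000)

Perpendicular bisector through (-6.5000, -0.5000)


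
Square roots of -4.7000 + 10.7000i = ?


|z| = sqrt(22.09+114.49) = 11.6867
sqrt((|z|+a)/2) = sqrt((11.6867+(-4.7))/2) = sqrt(3.4934) = 1.8691
sqrt((|z|-a)/2) = sqrt((11.6867-(-4.7))/2) = sqrt(8.1934) = 2.8624

±(1.8691 + 2.8624i) i.e. 1.8691 + 2.8624i and -1.8691 - 2.8624i


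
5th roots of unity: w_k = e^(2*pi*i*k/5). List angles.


The 5th roots of unity are cis(360k/5°) for k=0..4
Angle step = 360/5 = 72°
Primitive root: cis(72°)
Primitive root = 0.3090 + 0.9511i

5 roots at angles: 0°, 72°, 144°, 216°, 288°


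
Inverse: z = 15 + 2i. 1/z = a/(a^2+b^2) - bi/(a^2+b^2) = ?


|z|^2 = 225+4 = 229
1/z = (15 - 2i)/229

1/z = 0.0655 - 0.0087i


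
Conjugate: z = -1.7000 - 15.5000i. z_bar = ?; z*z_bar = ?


z_bar = -1.7000 + 15.5000i
z*z_bar = (-1.7)^2 + (-15.5)^2 = 2.89 + 240.25 = 243.14

z_bar = -1.7000 + 15.5000i, z*z_bar = 243.14


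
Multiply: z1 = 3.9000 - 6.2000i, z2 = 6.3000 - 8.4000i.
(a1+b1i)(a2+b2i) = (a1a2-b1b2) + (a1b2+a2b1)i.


Real = 3.9*6.3 - (-6.2)*(-8.4) = 24.57 - 52.08 = -27.51
Imag = 3.9*(-8.4) + 6.3*(-6.2) = -32.76 - (39.06) = -71.82

-27.5100 - 71.8200i


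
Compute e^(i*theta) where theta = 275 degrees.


cos(275°) = 0.0872
sin(275°) = -0.9962

e^(i*275°) = 0.0872 - 0.9962i


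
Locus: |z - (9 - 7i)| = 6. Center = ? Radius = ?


|z - z0| = r is a circle with center z0 and radius r.
Center = (9, -7), radius = 6

Circle with center (9, -7) and radius 6


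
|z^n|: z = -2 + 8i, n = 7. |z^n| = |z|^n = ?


|z| = sqrt(4+64) = sqrt(68) = 8.2462
|z^7| = |z|^7 = (sqrt(68))^7 = 68^3 * sqrt(68) = 314432*sqrt(68)

|z^7| = 314432*sqrt(68) ≈ 2592872.6961


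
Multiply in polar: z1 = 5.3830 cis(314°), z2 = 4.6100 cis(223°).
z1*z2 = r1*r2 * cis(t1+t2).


r = 5.3830 * 4.6100 = 24.8156
theta = 314° + 223° = 537° = 177° (mod 360)

24.8156 cis(177°)


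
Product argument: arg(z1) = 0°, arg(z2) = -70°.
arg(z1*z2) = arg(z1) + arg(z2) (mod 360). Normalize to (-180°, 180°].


arg(z1*z2) = 0° - 70° = -70°
Normalized to (-180°, 180°]: -70°

-70°


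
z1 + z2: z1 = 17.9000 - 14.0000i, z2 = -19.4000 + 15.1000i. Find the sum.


Real: 17.9 - 19.4 = -1.5
Imag: -14 + 15.1 = 1.1

-1.5000 + 1.1000i


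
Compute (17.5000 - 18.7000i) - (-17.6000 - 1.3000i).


Real: 17.5 + 17.6 = 35.1
Imag: -18.7 + 1.3 = -17.4

35.1000 - 17.4000i


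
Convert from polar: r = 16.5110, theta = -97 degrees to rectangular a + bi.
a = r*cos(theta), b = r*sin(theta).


a = 16.5110*cos(-97°) = 16.5110*(-0.12187) = -2.0122
b = 16.5110*sin(-97°) = 16.5110*(-0.992546) = -16.3879

-2.0122 - 16.3879i


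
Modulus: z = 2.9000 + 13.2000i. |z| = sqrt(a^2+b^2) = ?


|z| = sqrt(2.9^2 + 13.2^2) = sqrt(8.41 + 174.24) = sqrt(182.65) = 13.5148

|z| = 13.5148


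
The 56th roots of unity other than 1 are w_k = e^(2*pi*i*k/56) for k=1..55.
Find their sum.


With w = e^(2*pi*i/56), all 56 of the 56th roots of unity w^0 = 1, w, ..., w^(55) sum to 0: 1 + w + ... + w^(55) = (1 - w^56)/(1 - w) = 0 since w^56 = 1, w ≠ 1.
Removing the root 1: w + w^2 + ... + w^(55) = 0 - 1 = -1

Sum = -1


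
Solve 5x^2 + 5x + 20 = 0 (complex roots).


disc = 5^2 - 4*5*20 = 25 - 400 = -375
sqrt(|disc|) = sqrt(375) = 19.3649
Real part = -5/(2*5) = -0.5000
Imag part = 19.3649/(2*5) = 1.9365

-0.5000 ± 1.9365i


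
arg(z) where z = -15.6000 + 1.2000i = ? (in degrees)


Re = -15.6, Im = 1.2
arg = atan2(1.2, -15.6) = 175.6013 degrees

arg(z) = 175.6013 degrees


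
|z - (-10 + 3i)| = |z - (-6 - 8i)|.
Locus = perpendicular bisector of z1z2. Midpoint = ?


Equal distances means the locus is the perpendicular bisector of z1 and z2.
Midpoint = ((-10+(-6))/2, (3+(-8))/2) = (-8.0000, -2.5000)

Perpendicular bisector through (-8.0000, -2.5000)


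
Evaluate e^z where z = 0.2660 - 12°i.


e^0.2660 = 1.3047
cos(-12°) = 0.97815
sin(-12°) = -0.20791
Real = 1.3047*0.97815 = 1.2762
Imag = 1.3047*(-0.20791) = -0.2713

1.2762 - 0.2713i


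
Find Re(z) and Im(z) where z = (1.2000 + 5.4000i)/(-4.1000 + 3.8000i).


Multiply by conjugate: (1.2000 + 5.4000i)(-4.1000 - 3.8000i) / ((-4.1)^2 + 3.8^2)
Numerator real = 1.2*(-4.1) + 5.4*3.8 = 15.6
Numerator imag = 5.4*(-4.1) - 1.2*3.8 = -26.7
Denominator = 31.25
Re(z) = 15.6/31.25 = 0.4992
Im(z) = -26.7/31.25 = -0.8544

Re(z) = 0.4992, Im(z) = -0.8544


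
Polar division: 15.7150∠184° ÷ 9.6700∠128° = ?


r = 15.7150 / 9.6700 = 1.6251
theta = 184° - 128° = 56° = 56° (mod 360)

1.6251 cis(56°)


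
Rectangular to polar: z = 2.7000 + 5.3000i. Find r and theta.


r = sqrt(7.29+28.09) = sqrt(35.38) = 5.9481
theta = atan2(5.3, 2.7) = 63.0042 degrees

r = 5.9481, theta = 63.0042 degrees


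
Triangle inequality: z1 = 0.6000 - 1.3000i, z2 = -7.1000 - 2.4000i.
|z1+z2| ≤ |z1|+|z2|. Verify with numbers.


|z1| = sqrt(0.6^2 + (-1.3)^2) = sqrt(2.05) = 1.4318
|z2| = sqrt((-7.1)^2 + (-2.4)^2) = sqrt(56.17) = 7.4947
z1+z2 = -6.5000 - 3.7000i
|z1+z2| = sqrt(55.94) = 7.4793
|z1|+|z2| = 1.4318 + 7.4947 = 8.9265

|z1+z2| = 7.4793 ≤ |z1|+|z2| = 8.9265 (verified)


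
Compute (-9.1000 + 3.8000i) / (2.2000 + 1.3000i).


Conjugate of z2 = 2.2000 - 1.3000i
Numerator: (-9.1000 + 3.8000i)(2.2000 - 1.3000i) = -15.0800 + 20.1900i
Denominator: 2.2^2 + 1.3^2 = 6.53
Result = (-15.0800 + 20.1900i)/6.53

-2.3093 + 3.0919i


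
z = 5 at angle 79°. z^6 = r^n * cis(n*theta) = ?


r^6 = 5^6 = 15625
n*theta = 6*79° = 474° = 114° (mod 360)
a = 15625*cos(114°) = -6355.2600
b = 15625*sin(114°) = 14274.1478

15625 cis(114°) = -6355.2600 + 14274.1478i


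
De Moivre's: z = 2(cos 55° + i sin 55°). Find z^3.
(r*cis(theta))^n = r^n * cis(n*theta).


r^3 = 2^3 = 8
n*theta = 3*55° = 165° = 165° (mod 360)
a = 8*cos(165°) = -7.7274
b = 8*sin(165°) = 2.0706

8 cis(165°) = -7.7274 + 2.0706i


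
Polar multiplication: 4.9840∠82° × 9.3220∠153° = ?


r = 4.9840 * 9.3220 = 46.4608
theta = 82° + 153° = 235° = 235° (mod 360)

46.4608 cis(235°)


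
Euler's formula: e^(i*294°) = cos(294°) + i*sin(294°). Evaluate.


cos(294°) = 0.4067
sin(294°) = -0.9135

e^(i*294°) = 0.4067 - 0.9135i


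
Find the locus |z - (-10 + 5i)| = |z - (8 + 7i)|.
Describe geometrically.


Equal distances means the locus is the perpendicular bisector of z1 and z2.
Midpoint = ((-10+8)/2, (5+7)/2) = (-1.0000, 6.0000)

Perpendicular bisector through (-1.0000, 6.0000)


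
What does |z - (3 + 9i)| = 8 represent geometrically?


|z - z0| = r is a circle with center z0 and radius r.
Center = (3, 9), radius = 8

Circle with center (3, 9) and radius 8


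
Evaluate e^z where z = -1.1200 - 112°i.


e^-1.1200 = 0.3263
cos(-112°) = -0.3746
sin(-112°) = -0.9272
Real = 0.3263*(-0.3746) = -0.1222
Imag = 0.3263*(-0.9272) = -0.3025

-0.1222 - 0.3025i


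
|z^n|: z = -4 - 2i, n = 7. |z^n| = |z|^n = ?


|z| = sqrt(16+4) = sqrt(20) = 4.4721
|z^7| = |z|^7 = (sqrt(20))^7 = 20^3 * sqrt(20) = 8000*sqrt(20)

|z^7| = 8000*sqrt(20) ≈ 35777.0876


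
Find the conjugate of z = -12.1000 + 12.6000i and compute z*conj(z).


z_bar = -12.1000 - 12.6000i
z*z_bar = (-12.1)^2 + 12.6^2 = 146.41 + 158.76 = 305.17

z_bar = -12.1000 - 12.6000i, z*z_bar = 305.17


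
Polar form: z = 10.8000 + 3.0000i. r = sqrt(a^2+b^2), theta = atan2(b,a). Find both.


r = sqrt(116.64+9) = sqrt(125.64) = 11.2089
theta = atan2(3, 10.8) = 15.5241 degrees

r = 11.2089, theta = 15.5241 degrees


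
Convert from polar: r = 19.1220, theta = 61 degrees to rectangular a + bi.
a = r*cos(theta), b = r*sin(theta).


a = 19.1220*cos(61°) = 19.1220*0.48481 = 9.2705
b = 19.1220*sin(61°) = 19.1220*0.87462 = 16.7245

9.2705 + 16.7245i


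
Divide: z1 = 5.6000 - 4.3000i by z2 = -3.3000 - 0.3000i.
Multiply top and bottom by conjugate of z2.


Conjugate of z2 = -3.3000 + 0.3000i
Numerator: (5.6000 - 4.3000i)(-3.3000 + 0.3000i) = -17.1900 + 15.8700i
Denominator: (-3.3)^2 + (-0.3)^2 = 10.98
Result = (-17.1900 + 15.8700i)/10.98

-1.5656 + 1.4454i


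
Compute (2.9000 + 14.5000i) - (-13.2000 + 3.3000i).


Real: 2.9 + 13.2 = 16.1
Imag: 14.5 - 3.3 = 11.2

16.1000 + 11.2000i


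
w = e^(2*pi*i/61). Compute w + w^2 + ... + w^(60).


With w = e^(2*pi*i/61), all 61 of the 61th roots of unity w^0 = 1, w, ..., w^(60) sum to 0: 1 + w + ... + w^(60) = (1 - w^61)/(1 - w) = 0 since w^61 = 1, w ≠ 1.
Removing the root 1: w + w^2 + ... + w^(60) = 0 - 1 = -1

Sum = -1


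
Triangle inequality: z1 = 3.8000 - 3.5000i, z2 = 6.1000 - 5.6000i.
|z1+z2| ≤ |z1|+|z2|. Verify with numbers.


|z1| = sqrt(3.8^2 + (-3.5)^2) = sqrt(26.69) = 5.1662
|z2| = sqrt(6.1^2 + (-5.6)^2) = sqrt(68.57) = 8.2807
z1+z2 = 9.9000 - 9.1000i
|z1+z2| = sqrt(180.82) = 13.4469
|z1|+|z2| = 5.1662 + 8.2807 = 13.4469

|z1+z2| = 13.4469 ≤ |z1|+|z2| = 13.4469 (verified)


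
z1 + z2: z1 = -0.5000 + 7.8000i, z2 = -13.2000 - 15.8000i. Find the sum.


Real: -0.5 - 13.2 = -13.7
Imag: 7.8 - 15.8 = -8

-13.7000 - 8.0000i


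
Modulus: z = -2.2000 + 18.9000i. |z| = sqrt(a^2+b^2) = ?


|z| = sqrt((-2.2)^2 + 18.9^2) = sqrt(4.84 + 357.21) = sqrt(362.05) = 19.0276

|z| = 19.0276


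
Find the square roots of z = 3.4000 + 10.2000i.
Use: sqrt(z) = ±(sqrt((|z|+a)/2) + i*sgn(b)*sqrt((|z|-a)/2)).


|z| = sqrt(11.56+104.04) = 10.7517
sqrt((|z|+a)/2) = sqrt((10.7517+3.4)/2) = sqrt(7.0759) = 2.6601
sqrt((|z|-a)/2) = sqrt((10.7517-3.4)/2) = sqrt(3.6759) = 1.9173

±(2.6601 + 1.9173i) i.e. 2.6601 + 1.9173i and -2.6601 - 1.9173i


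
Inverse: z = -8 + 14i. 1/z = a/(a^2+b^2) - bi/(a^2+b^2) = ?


|z|^2 = 64+196 = 260
1/z = (-8 - 14i)/260

1/z = -0.0308 - 0.0538i


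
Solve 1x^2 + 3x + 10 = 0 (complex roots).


disc = 3^2 - 4*1*10 = 9 - 40 = -31
sqrt(|disc|) = sqrt(31) = 5.5678
Real part = -3/(2*1) = -1.5000
Imag part = 5.5678/(2*1) = 2.7839

-1.5000 ± 2.7839i


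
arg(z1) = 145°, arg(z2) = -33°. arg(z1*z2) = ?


arg(z1*z2) = 145° - 33° = 112°
Normalized to (-180°, 180°]: 112°

112°


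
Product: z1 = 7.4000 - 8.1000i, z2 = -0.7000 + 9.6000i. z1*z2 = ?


Real = 7.4*(-0.7) - (-8.1)*9.6 = -5.18 - (-77.76) = 72.58
Imag = 7.4*9.6 - (0.7)*(-8.1) = 71.04 + 5.67 = 76.71

72.5800 + 76.7100i


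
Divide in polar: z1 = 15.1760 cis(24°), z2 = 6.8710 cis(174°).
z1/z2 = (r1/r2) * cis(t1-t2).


r = 15.1760 / 6.8710 = 2.2087
theta = 24° - 174° = -150° = 210° (mod 360)

2.2087 cis(210°)


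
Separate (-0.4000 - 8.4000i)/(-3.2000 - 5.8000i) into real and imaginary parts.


Multiply by conjugate: (-0.4000 - 8.4000i)(-3.2000 + 5.8000i) / ((-3.2)^2 + (-5.8)^2)
Numerator real = -0.4*(-3.2) - (8.4)*(-5.8) = 50
Numerator imag = -8.4*(-3.2) - (-0.4)*(-5.8) = 24.56
Denominator = 43.88
Re(z) = 50/43.88 = 1.1395
Im(z) = 24.56/43.88 = 0.5597

Re(z) = 1.1395, Im(z) = 0.5597


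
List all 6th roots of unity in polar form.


The 6th roots of unity are cis(360k/6°) for k=0..5
Angle step = 360/6 = 60°
Primitive root: cis(60°)
Primitive root = 0.5000 + 0.8660i

6 roots at angles: 0°, 60°, 120°, 180°, 240°, 300°


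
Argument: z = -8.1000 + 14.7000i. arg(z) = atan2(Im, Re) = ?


Re = -8.1, Im = 14.7
arg = atan2(14.7, -8.1) = 118.8557 degrees

arg(z) = 118.8557 degrees


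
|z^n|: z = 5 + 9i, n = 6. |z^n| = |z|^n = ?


|z| = sqrt(25+81) = sqrt(106) = 10.2956
|z^6| = |z|^6 = (sqrt(106))^6 = 106^3 = 1191016

|z^6| = 1191016


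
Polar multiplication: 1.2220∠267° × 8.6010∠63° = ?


r = 1.2220 * 8.6010 = 10.5104
theta = 267° + 63° = 330° = 330° (mod 360)

10.5104 cis(330°)


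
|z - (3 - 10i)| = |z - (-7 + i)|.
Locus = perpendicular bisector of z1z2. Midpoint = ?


Equal distances means the locus is the perpendicular bisector of z1 and z2.
Midpoint = ((3+(-7))/2, (-10+1)/2) = (-2.0000, -4.5000)

Perpendicular bisector through (-2.0000, -4.5000)


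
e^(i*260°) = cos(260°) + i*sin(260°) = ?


cos(260°) = -0.1736
sin(260°) = -0.9848

e^(i*260°) = -0.1736 - 0.9848i


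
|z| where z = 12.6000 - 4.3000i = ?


|z| = sqrt(12.6^2 + (-4.3)^2) = sqrt(158.76 + 18.49) = sqrt(177.25) = 13.3135

|z| = 13.3135


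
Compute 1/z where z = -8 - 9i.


|z|^2 = 64+81 = 145
1/z = (-8 + 9i)/145

1/z = -0.0552 + 0.0621i


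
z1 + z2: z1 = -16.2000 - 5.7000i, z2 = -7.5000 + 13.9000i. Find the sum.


Real: -16.2 - 7.5 = -23.7
Imag: -5.7 + 13.9 = 8.2

-23.7000 + 8.2000i


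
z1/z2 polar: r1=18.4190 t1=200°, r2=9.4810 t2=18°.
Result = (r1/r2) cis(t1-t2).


r = 18.4190 / 9.4810 = 1.9427
theta = 200° - 18° = 182° = 182° (mod 360)

1.9427 cis(182°)


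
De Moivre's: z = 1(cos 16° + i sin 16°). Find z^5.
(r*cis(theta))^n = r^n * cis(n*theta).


r^5 = 1^5 = 1
n*theta = 5*16° = 80° = 80° (mod 360)
a = 1*cos(80°) = 0.1736
b = 1*sin(80°) = 0.9848

1 cis(80°) = 0.1736 + 0.9848i


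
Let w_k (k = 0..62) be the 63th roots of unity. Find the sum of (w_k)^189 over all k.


The roots are w_k = w^k with w = e^(2*pi*i/63), and (w^k)^189 = (w^189)^k.
So S = 1 + u + u^2 + ... + u^(62) with u = w^189.
189 = 3*63 + 0, so 189 is a multiple of 63 and u = (w^63)^3 = 1.
Every one of the 63 terms equals 1: S = 63

S = 63


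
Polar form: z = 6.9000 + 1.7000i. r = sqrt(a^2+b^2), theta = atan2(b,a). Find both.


r = sqrt(47.61+2.89) = sqrt(50.5) = 7.1063
theta = atan2(1.7, 6.9) = 13.8407 degrees

r = 7.1063, theta = 13.8407 degrees


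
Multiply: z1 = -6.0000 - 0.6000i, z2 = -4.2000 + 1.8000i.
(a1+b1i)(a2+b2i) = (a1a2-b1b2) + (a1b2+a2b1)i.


Real = -6*(-4.2) - (-0.6)*1.8 = 25.2 - (-1.08) = 26.28
Imag = -6*1.8 - (4.2)*(-0.6) = -10.8 + 2.52 = -8.28

26.2800 - 8.2800i


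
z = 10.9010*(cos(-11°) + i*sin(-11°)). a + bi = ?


a = 10.9010*cos(-11°) = 10.9010*0.98163 = 10.7007
b = 10.9010*sin(-11°) = 10.9010*(-0.19081) = -2.0800

10.7007 - 2.0800i


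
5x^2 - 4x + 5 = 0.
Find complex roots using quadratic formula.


disc = (-4)^2 - 4*5*5 = 16 - 100 = -84
sqrt(|disc|) = sqrt(84) = 9.1652
Real part = 4/(2*5) = 0.4000
Imag part = 9.1652/(2*5) = 0.9165

0.4000 ± 0.9165i


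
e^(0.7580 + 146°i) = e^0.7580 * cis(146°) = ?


e^0.7580 = 2.1340
cos(146°) = -0.82904
sin(146°) = 0.5592
Real = 2.1340*(-0.82904) = -1.7692
Imag = 2.1340*0.5592 = 1.1933

-1.7692 + 1.1933i


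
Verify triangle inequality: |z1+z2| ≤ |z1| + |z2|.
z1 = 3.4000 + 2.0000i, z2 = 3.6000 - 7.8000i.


|z1| = sqrt(3.4^2 + 2^2) = sqrt(15.56) = 3.9446
|z2| = sqrt(3.6^2 + (-7.8)^2) = sqrt(73.8) = 8.5907
z1+z2 = 7.0000 - 5.8000i
|z1+z2| = sqrt(82.64) = 9.0907
|z1|+|z2| = 3.9446 + 8.5907 = 12.5353

|z1+z2| = 9.0907 ≤ |z1|+|z2| = 12.5353 (verified)


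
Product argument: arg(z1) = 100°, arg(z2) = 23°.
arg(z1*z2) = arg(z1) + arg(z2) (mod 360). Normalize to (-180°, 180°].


arg(z1*z2) = 100° + 23° = 123°
Normalized to (-180°, 180°]: 123°

123°


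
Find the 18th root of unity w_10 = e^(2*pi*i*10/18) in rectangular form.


Angle = 360*10/18 = 200°
a = cos(200°) = -0.9397
b = sin(200°) = -0.3420

-0.9397 - 0.3420i


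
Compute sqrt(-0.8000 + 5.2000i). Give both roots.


|z| = sqrt(0.64+27.04) = 5.2612
sqrt((|z|+a)/2) = sqrt((5.2612+(-0.8))/2) = sqrt(2.2306) = 1.4935
sqrt((|z|-a)/2) = sqrt((5.2612-(-0.8))/2) = sqrt(3.0306) = 1.7409

±(1.4935 + 1.7409i) i.e. 1.4935 + 1.7409i and -1.4935 - 1.7409i


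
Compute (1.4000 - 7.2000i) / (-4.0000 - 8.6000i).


Conjugate of z2 = -4.0000 + 8.6000i
Numerator: (1.4000 - 7.2000i)(-4.0000 + 8.6000i) = 56.3200 + 40.8400i
Denominator: (-4)^2 + (-8.6)^2 = 89.96
Result = (56.3200 + 40.8400i)/89.96

0.6261 + 0.4540i


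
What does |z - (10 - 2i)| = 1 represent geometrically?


|z - z0| = r is a circle with center z0 and radius r.
Center = (10, -2), radius = 1

Circle with center (10, -2) and radius 1


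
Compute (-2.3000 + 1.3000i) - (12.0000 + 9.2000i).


Real: -2.3 - 12 = -14.3
Imag: 1.3 - 9.2 = -7.9

-14.3000 - 7.9000i


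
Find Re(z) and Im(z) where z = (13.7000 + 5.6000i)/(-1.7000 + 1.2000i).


Multiply by conjugate: (13.7000 + 5.6000i)(-1.7000 - 1.2000i) / ((-1.7)^2 + 1.2^2)
Numerator real = 13.7*(-1.7) + 5.6*1.2 = -16.57
Numerator imag = 5.6*(-1.7) - 13.7*1.2 = -25.96
Denominator = 4.33
Re(z) = -16.57/4.33 = -3.8268
Im(z) = -25.96/4.33 = -5.9954

Re(z) = -3.8268, Im(z) = -5.9954


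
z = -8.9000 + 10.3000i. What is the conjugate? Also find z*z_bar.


z_bar = -8.9000 - 10.3000i
z*z_bar = (-8.9)^2 + 10.3^2 = 79.21 + 106.09 = 185.3

z_bar = -8.9000 - 10.3000i, z*z_bar = 185.3


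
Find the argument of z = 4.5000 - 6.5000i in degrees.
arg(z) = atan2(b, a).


Re = 4.5, Im = -6.5
arg = atan2(-6.5, 4.5) = -55.3048 degrees

arg(z) = -55.3048 degrees


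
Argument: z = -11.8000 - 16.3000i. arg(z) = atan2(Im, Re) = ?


Re = -11.8, Im = -16.3
arg = atan2(-16.3, -11.8) = -125.9018 degrees

arg(z) = -125.9018 degrees


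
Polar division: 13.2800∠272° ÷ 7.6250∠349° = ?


r = 13.2800 / 7.6250 = 1.7416
theta = 272° - 349° = -77° = 283° (mod 360)

1.7416 cis(283°)


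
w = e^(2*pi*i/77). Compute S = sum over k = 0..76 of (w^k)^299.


The roots are w_k = w^k with w = e^(2*pi*i/77), and (w^k)^299 = (w^299)^k.
So S = 1 + u + u^2 + ... + u^(76) with u = w^299.
299 = 3*77 + 68, so 299 is not a multiple of 77: u = (w^77)^3 * w^68 = w^68 ≠ 1 (w is a primitive 77th root), while u^77 = (w^77)^299 = 1.
Geometric series: S = (1 - u^77)/(1 - u) = (1 - 1)/(1 - u) = 0

S = 0


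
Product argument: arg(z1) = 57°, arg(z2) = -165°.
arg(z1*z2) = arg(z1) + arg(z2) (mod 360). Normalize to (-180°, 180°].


arg(z1*z2) = 57° - 165° = -108°
Normalized to (-180°, 180°]: -108°

-108°


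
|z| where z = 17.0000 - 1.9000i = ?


|z| = sqrt(17^2 + (-1.9)^2) = sqrt(289 + 3.61) = sqrt(292.61) = 17.1058

|z| = 17.1058


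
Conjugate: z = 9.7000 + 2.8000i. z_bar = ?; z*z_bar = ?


z_bar = 9.7000 - 2.8000i
z*z_bar = 9.7^2 + 2.8^2 = 94.09 + 7.84 = 101.93

z_bar = 9.7000 - 2.8000i, z*z_bar = 101.93


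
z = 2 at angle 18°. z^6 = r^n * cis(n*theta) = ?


r^6 = 2^6 = 64
n*theta = 6*18° = 108° = 108° (mod 360)
a = 64*cos(108°) = -19.7771
b = 64*sin(108°) = 60.8676

64 cis(108°) = -19.7771 + 60.8676i


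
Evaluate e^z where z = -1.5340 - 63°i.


e^-1.5340 = 0.2157
cos(-63°) = 0.454
sin(-63°) = -0.891
Real = 0.2157*0.454 = 0.0979
Imag = 0.2157*(-0.891) = -0.1922

0.0979 - 0.1922i


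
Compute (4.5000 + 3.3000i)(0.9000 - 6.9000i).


Real = 4.5*0.9 - 3.3*(-6.9) = 4.05 - (-22.77) = 26.82
Imag = 4.5*(-6.9) + 0.9*3.3 = -31.05 + 2.97 = -28.08

26.8200 - 28.0800i


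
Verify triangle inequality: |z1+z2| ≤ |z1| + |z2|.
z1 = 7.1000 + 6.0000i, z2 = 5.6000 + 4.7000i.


|z1| = sqrt(7.1^2 + 6^2) = sqrt(86.41) = 9.2957
|z2| = sqrt(5.6^2 + 4.7^2) = sqrt(53.45) = 7.3110
z1+z2 = 12.7000 + 10.7000i
|z1+z2| = sqrt(275.78) = 16.6066
|z1|+|z2| = 9.2957 + 7.3110 = 16.6067

|z1+z2| = 16.6066 ≤ |z1|+|z2| = 16.6067 (verified)


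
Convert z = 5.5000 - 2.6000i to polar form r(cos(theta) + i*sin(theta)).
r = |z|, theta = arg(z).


r = sqrt(30.25+6.76) = sqrt(37.01) = 6.0836
theta = atan2(-2.6, 5.5) = -25.3014 degrees

r = 6.0836, theta = -25.3014 degrees


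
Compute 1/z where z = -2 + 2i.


|z|^2 = 4+4 = 8
1/z = (-2 - 2i)/8

1/z = -0.2500 - 0.2500i


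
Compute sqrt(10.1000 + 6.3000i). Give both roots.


|z| = sqrt(102.01+39.69) = 11.9038
sqrt((|z|+a)/2) = sqrt((11.9038+10.1)/2) = sqrt(11.0019) = 3.3169
sqrt((|z|-a)/2) = sqrt((11.9038-10.1)/2) = sqrt(0.9019) = 0.9497

±(3.3169 + 0.9497i) i.e. 3.3169 + 0.9497i and -3.3169 - 0.9497i


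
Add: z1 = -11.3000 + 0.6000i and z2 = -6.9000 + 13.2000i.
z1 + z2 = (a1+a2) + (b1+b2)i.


Real: -11.3 - 6.9 = -18.2
Imag: 0.6 + 13.2 = 13.8

-18.2000 + 13.8000i


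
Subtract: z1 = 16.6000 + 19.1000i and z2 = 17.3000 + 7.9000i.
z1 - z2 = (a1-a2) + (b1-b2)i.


Real: 16.6 - 17.3 = -0.7
Imag: 19.1 - 7.9 = 11.2

-0.7000 + 11.2000i


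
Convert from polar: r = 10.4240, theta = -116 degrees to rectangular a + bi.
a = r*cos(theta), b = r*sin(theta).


a = 10.4240*cos(-116°) = 10.4240*(-0.43837) = -4.5696
b = 10.4240*sin(-116°) = 10.4240*(-0.89879) = -9.3690

-4.5696 - 9.3690i


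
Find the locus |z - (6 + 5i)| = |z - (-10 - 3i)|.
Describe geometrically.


Equal distances means the locus is the perpendicular bisector of z1 and z2.
Midpoint = ((6+(-10))/2, (5+(-3))/2) = (-2.0000, 1.0000)

Perpendicular bisector through (-2.0000, 1.0000)


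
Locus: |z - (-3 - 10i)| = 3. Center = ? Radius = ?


|z - z0| = r is a circle with center z0 and radius r.
Center = (-3, -10), radius = 3

Circle with center (-3, -10) and radius 3


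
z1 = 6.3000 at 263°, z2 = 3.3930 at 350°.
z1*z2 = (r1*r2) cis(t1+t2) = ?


r = 6.3000 * 3.3930 = 21.3759
theta = 263° + 350° = 613° = 253° (mod 360)

21.3759 cis(253°)


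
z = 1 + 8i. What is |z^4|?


|z| = sqrt(1+64) = sqrt(65) = 8.0623
|z^4| = |z|^4 = (sqrt(65))^4 = 65^2 = 4225

|z^4| = 4225


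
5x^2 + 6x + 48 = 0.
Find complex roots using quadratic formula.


disc = 6^2 - 4*5*48 = 36 - 960 = -924
sqrt(|disc|) = sqrt(924) = 30.3974
Real part = -6/(2*5) = -0.6000
Imag part = 30.3974/(2*5) = 3.0397

-0.6000 ± 3.0397i


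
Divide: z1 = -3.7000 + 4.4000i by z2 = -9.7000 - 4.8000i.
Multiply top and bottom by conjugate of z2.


Conjugate of z2 = -9.7000 + 4.8000i
Numerator: (-3.7000 + 4.4000i)(-9.7000 + 4.8000i) = 14.7700 - 60.4400i
Denominator: (-9.7)^2 + (-4.8)^2 = 117.13
Result = (14.7700 - 60.4400i)/117.13

0.1261 - 0.5160i


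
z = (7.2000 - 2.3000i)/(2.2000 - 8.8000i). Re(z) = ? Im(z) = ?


Multiply by conjugate: (7.2000 - 2.3000i)(2.2000 + 8.8000i) / (2.2^2 + (-8.8)^2)
Numerator real = 7.2*2.2 - (2.3)*(-8.8) = 36.08
Numerator imag = -2.3*2.2 - 7.2*(-8.8) = 58.3
Denominator = 82.28
Re(z) = 36.08/82.28 = 0.4385
Im(z) = 58.3/82.28 = 0.7086

Re(z) = 0.4385, Im(z) = 0.7086


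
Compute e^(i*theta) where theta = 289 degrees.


cos(289°) = 0.3256
sin(289°) = -0.9455

e^(i*289°) = 0.3256 - 0.9455i


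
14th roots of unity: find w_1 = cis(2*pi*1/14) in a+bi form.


Angle = 360*1/14 = 25.7143°
a = cos(25.7143°) = 0.9010
b = sin(25.7143°) = 0.4339

0.9010 + 0.4339i


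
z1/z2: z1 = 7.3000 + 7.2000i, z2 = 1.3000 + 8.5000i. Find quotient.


Conjugate of z2 = 1.3000 - 8.5000i
Numerator: (7.3000 + 7.2000i)(1.3000 - 8.5000i) = 70.6900 - 52.6900i
Denominator: 1.3^2 + 8.5^2 = 73.94
Result = (70.6900 - 52.6900i)/73.94

0.9560 - 0.7126i


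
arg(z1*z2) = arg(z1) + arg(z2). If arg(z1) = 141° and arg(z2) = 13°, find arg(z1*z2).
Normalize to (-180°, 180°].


arg(z1*z2) = 141° + 13° = 154°
Normalized to (-180°, 180°]: 154°

154°


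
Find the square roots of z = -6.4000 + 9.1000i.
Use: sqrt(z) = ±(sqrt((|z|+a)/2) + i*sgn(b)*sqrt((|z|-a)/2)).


|z| = sqrt(40.96+82.81) = 11.1252
sqrt((|z|+a)/2) = sqrt((11.1252+(-6.4))/2) = sqrt(2.3626) = 1.5371
sqrt((|z|-a)/2) = sqrt((11.1252-(-6.4))/2) = sqrt(8.7626) = 2.9602

±(1.5371 + 2.9602i) i.e. 1.5371 + 2.9602i and -1.5371 - 2.9602i


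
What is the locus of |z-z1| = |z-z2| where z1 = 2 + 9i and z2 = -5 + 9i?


Equal distances means the locus is the perpendicular bisector of z1 and z2.
Midpoint = ((2+(-5))/2, (9+9)/2) = (-1.5000, 9.0000)

Perpendicular bisector through (-1.5000, 9.0000)


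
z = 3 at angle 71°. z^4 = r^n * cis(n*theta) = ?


r^4 = 3^4 = 81
n*theta = 4*71° = 284° = 284° (mod 360)
a = 81*cos(284°) = 19.5957
b = 81*sin(284°) = -78.5940

81 cis(284°) = 19.5957 - 78.5940i


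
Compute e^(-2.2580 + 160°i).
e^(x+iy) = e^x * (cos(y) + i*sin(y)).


e^-2.2580 = 0.1046
cos(160°) = -0.9397
sin(160°) = 0.342
Real = 0.1046*(-0.9397) = -0.0983
Imag = 0.1046*0.342 = 0.0358

-0.0983 + 0.0358i


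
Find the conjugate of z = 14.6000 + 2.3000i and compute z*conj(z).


z_bar = 14.6000 - 2.3000i
z*z_bar = 14.6^2 + 2.3^2 = 213.16 + 5.29 = 218.45

z_bar = 14.6000 - 2.3000i, z*z_bar = 218.45


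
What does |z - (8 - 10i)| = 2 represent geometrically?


|z - z0| = r is a circle with center z0 and radius r.
Center = (8, -10), radius = 2

Circle with center (8, -10) and radius 2


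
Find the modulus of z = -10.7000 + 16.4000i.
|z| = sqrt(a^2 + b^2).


|z| = sqrt((-10.7)^2 + 16.4^2) = sqrt(114.49 + 268.96) = sqrt(383.45) = 19.5819

|z| = 19.5819


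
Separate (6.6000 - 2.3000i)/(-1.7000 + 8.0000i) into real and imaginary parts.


Multiply by conjugate: (6.6000 - 2.3000i)(-1.7000 - 8.0000i) / ((-1.7)^2 + 8^2)
Numerator real = 6.6*(-1.7) - (2.3)*8 = -29.62
Numerator imag = -2.3*(-1.7) - 6.6*8 = -48.89
Denominator = 66.89
Re(z) = -29.62/66.89 = -0.4428
Im(z) = -48.89/66.89 = -0.7309

Re(z) = -0.4428, Im(z) = -0.7309
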